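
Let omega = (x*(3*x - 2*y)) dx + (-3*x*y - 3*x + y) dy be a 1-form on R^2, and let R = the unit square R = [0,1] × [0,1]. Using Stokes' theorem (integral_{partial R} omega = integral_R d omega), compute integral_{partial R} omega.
integral_(partial R) omega = -7/2

Stokes: integral_partial_R omega = integral_R d omega with d omega = (∂Q/∂x - ∂P/∂y) dx ∧ dy.
  ∂Q/∂x = -3*y - 3
  ∂P/∂y = -2*x
  integrand = ∂Q/∂x - ∂P/∂y = 2*x - 3*y - 3.
Integrating over R: integral_0^1 integral_0^1 (2*x - 3*y - 3) dx dy = -7/2.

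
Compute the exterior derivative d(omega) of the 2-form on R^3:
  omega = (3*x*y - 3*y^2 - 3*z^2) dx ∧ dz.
d(omega) = (-3*x + 6*y) dx ∧ dy ∧ dz

For a 2-form omega = sum_{i<j} g_{ij} dx_i ∧ dx_j, the exterior derivative is
  d(omega) = sum_{i<j} d(g_{ij}) ∧ dx_i ∧ dx_j = sum_{i<j, k} (∂g_{ij}/∂x_k) dx_k ∧ dx_i ∧ dx_j.
Expand each term, using dx_k ∧ dx_i ∧ dx_j = sgn(permutation) dx_{(a)} ∧ dx_{(b)} ∧ dx_{(c)} with (a < b < c) sorted:
  d(3*x*y - 3*y^2 - 3*z^2) includes (∂/∂y)(3*x*y - 3*y^2 - 3*z^2) dy = (3*x - 6*y) dy, which multiplied by dx ∧ dz gives (-3*x + 6*y) dx ∧ dy ∧ dz
Collecting like 3-forms: d(omega) = (-3*x + 6*y) dx ∧ dy ∧ dz.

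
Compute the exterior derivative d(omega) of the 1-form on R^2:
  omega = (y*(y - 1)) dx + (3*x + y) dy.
d(omega) = (4 - 2*y) dx ∧ dy

For a 1-form omega = sum_i f_i dx_i, the exterior derivative is
  d(omega) = sum_{i < j} (∂f_j/∂x_i - ∂f_i/∂x_j) dx_i ∧ dx_j.
  coefficient of dx ∧ dy: ∂f_2/∂x - ∂f_1/∂y = ∂(3*x + y)/∂x - ∂(y*(y - 1))/∂y = 4 - 2*y
Assembling: d(omega) = (4 - 2*y) dx ∧ dy.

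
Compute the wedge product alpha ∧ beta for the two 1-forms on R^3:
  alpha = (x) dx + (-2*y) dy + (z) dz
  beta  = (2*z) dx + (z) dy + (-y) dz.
alpha ∧ beta = (z*(x + 4*y)) dx ∧ dy + (-x*y - 2*z^2) dx ∧ dz + (2*y^2 - z^2) dy ∧ dz

Distribute the wedge, using dx_i ∧ dx_j = -dx_j ∧ dx_i and dx_i ∧ dx_i = 0. For each pair (i, j) with i < j, the coefficient of dx_i ∧ dx_j in alpha ∧ beta is (alpha_i * beta_j - alpha_j * beta_i). Collecting: alpha ∧ beta = (z*(x + 4*y)) dx ∧ dy + (-x*y - 2*z^2) dx ∧ dz + (2*y^2 - z^2) dy ∧ dz.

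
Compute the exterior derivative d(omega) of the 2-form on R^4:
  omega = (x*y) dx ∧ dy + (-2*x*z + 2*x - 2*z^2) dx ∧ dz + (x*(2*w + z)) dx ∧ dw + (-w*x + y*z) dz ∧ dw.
d(omega) = (-w - x) dx ∧ dz ∧ dw + (z) dy ∧ dz ∧ dw

For a 2-form omega = sum_{i<j} g_{ij} dx_i ∧ dx_j, the exterior derivative is
  d(omega) = sum_{i<j} d(g_{ij}) ∧ dx_i ∧ dx_j = sum_{i<j, k} (∂g_{ij}/∂x_k) dx_k ∧ dx_i ∧ dx_j.
Expand each term, using dx_k ∧ dx_i ∧ dx_j = sgn(permutation) dx_{(a)} ∧ dx_{(b)} ∧ dx_{(c)} with (a < b < c) sorted:
  d(x*(2*w + z)) includes (∂/∂z)(x*(2*w + z)) dz = (x) dz, which multiplied by dx ∧ dw gives (-x) dx ∧ dz ∧ dw
  d(-w*x + y*z) includes (∂/∂x)(-w*x + y*z) dx = (-w) dx, which multiplied by dz ∧ dw gives (-w) dx ∧ dz ∧ dw
  d(-w*x + y*z) includes (∂/∂y)(-w*x + y*z) dy = (z) dy, which multiplied by dz ∧ dw gives (z) dy ∧ dz ∧ dw
Collecting like 3-forms: d(omega) = (-w - x) dx ∧ dz ∧ dw + (z) dy ∧ dz ∧ dw.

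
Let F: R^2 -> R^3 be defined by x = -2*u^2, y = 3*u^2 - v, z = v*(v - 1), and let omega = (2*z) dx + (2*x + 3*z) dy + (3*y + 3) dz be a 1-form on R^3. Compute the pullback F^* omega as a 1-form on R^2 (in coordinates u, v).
F^* omega = (2*u*(-12*u^2 + 5*v^2 - 5*v)) du + (18*u^2*v - 5*u^2 - 9*v^2 + 12*v - 3) dv

Using F^*(f dg) = (f ∘ F) d(g ∘ F), substitute each coordinate x_i by F_i(u, v) in f_i, and replace dx_i by d F_i = (∂F_i/∂u) du + (∂F_i/∂v) dv.
  For the x component: f_1(F) = 2*v*(v - 1); d F_1 = (-4*u) du + (0) dv
  For the y component: f_2(F) = -4*u^2 + 3*v^2 - 3*v; d F_2 = (6*u) du + (-1) dv
  For the z component: f_3(F) = 9*u^2 - 3*v + 3; d F_3 = (0) du + (2*v - 1) dv
Combining and collecting du, dv coefficients:
  coeff of du: 2*u*(-12*u^2 + 5*v^2 - 5*v)
  coeff of dv: 18*u^2*v - 5*u^2 - 9*v^2 + 12*v - 3
F^* omega = (2*u*(-12*u^2 + 5*v^2 - 5*v)) du + (18*u^2*v - 5*u^2 - 9*v^2 + 12*v - 3) dv.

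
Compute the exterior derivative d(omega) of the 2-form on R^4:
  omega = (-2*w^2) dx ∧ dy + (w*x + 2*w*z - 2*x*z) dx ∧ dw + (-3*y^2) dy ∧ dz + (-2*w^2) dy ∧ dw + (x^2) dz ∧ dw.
d(omega) = (-4*w) dx ∧ dy ∧ dw + (-2*w + 4*x) dx ∧ dz ∧ dw

For a 2-form omega = sum_{i<j} g_{ij} dx_i ∧ dx_j, the exterior derivative is
  d(omega) = sum_{i<j} d(g_{ij}) ∧ dx_i ∧ dx_j = sum_{i<j, k} (∂g_{ij}/∂x_k) dx_k ∧ dx_i ∧ dx_j.
Expand each term, using dx_k ∧ dx_i ∧ dx_j = sgn(permutation) dx_{(a)} ∧ dx_{(b)} ∧ dx_{(c)} with (a < b < c) sorted:
  d(-2*w^2) includes (∂/∂w)(-2*w^2) dw = (-4*w) dw, which multiplied by dx ∧ dy gives (-4*w) dx ∧ dy ∧ dw
  d(w*x + 2*w*z - 2*x*z) includes (∂/∂z)(w*x + 2*w*z - 2*x*z) dz = (2*w - 2*x) dz, which multiplied by dx ∧ dw gives (-2*w + 2*x) dx ∧ dz ∧ dw
  d(x^2) includes (∂/∂x)(x^2) dx = (2*x) dx, which multiplied by dz ∧ dw gives (2*x) dx ∧ dz ∧ dw
Collecting like 3-forms: d(omega) = (-4*w) dx ∧ dy ∧ dw + (-2*w + 4*x) dx ∧ dz ∧ dw.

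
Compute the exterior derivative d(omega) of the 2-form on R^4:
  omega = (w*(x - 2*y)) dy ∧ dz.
d(omega) = (w) dx ∧ dy ∧ dz + (x - 2*y) dy ∧ dz ∧ dw

For a 2-form omega = sum_{i<j} g_{ij} dx_i ∧ dx_j, the exterior derivative is
  d(omega) = sum_{i<j} d(g_{ij}) ∧ dx_i ∧ dx_j = sum_{i<j, k} (∂g_{ij}/∂x_k) dx_k ∧ dx_i ∧ dx_j.
Expand each term, using dx_k ∧ dx_i ∧ dx_j = sgn(permutation) dx_{(a)} ∧ dx_{(b)} ∧ dx_{(c)} with (a < b < c) sorted:
  d(w*(x - 2*y)) includes (∂/∂x)(w*(x - 2*y)) dx = (w) dx, which multiplied by dy ∧ dz gives (w) dx ∧ dy ∧ dz
  d(w*(x - 2*y)) includes (∂/∂w)(w*(x - 2*y)) dw = (x - 2*y) dw, which multiplied by dy ∧ dz gives (x - 2*y) dy ∧ dz ∧ dw
Collecting like 3-forms: d(omega) = (w) dx ∧ dy ∧ dz + (x - 2*y) dy ∧ dz ∧ dw.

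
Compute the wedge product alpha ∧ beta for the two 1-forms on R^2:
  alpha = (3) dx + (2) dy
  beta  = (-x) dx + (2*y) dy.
alpha ∧ beta = (2*x + 6*y) dx ∧ dy

Distribute the wedge, using dx_i ∧ dx_j = -dx_j ∧ dx_i and dx_i ∧ dx_i = 0. For each pair (i, j) with i < j, the coefficient of dx_i ∧ dx_j in alpha ∧ beta is (alpha_i * beta_j - alpha_j * beta_i). Collecting: alpha ∧ beta = (2*x + 6*y) dx ∧ dy.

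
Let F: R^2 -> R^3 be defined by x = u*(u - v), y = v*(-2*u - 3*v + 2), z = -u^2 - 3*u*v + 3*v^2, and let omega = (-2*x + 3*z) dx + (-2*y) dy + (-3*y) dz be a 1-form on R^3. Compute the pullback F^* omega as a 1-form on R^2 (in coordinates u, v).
F^* omega = (-10*u^3 - 21*u^2*v - 19*u*v^2 + 12*u*v - 48*v^3 + 26*v^2) du + (5*u^3 - 19*u^2*v - 36*u*v^2 + 34*u*v + 18*v^3 - 8*v) dv

Using F^*(f dg) = (f ∘ F) d(g ∘ F), substitute each coordinate x_i by F_i(u, v) in f_i, and replace dx_i by d F_i = (∂F_i/∂u) du + (∂F_i/∂v) dv.
  For the x component: f_1(F) = -5*u^2 - 7*u*v + 9*v^2; d F_1 = (2*u - v) du + (-u) dv
  For the y component: f_2(F) = 2*v*(2*u + 3*v - 2); d F_2 = (-2*v) du + (-2*u - 6*v + 2) dv
  For the z component: f_3(F) = 3*v*(2*u + 3*v - 2); d F_3 = (-2*u - 3*v) du + (-3*u + 6*v) dv
Combining and collecting du, dv coefficients:
  coeff of du: -10*u^3 - 21*u^2*v - 19*u*v^2 + 12*u*v - 48*v^3 + 26*v^2
  coeff of dv: 5*u^3 - 19*u^2*v - 36*u*v^2 + 34*u*v + 18*v^3 - 8*v
F^* omega = (-10*u^3 - 21*u^2*v - 19*u*v^2 + 12*u*v - 48*v^3 + 26*v^2) du + (5*u^3 - 19*u^2*v - 36*u*v^2 + 34*u*v + 18*v^3 - 8*v) dv.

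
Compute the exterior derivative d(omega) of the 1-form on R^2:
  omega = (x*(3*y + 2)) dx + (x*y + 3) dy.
d(omega) = (-3*x + y) dx ∧ dy

For a 1-form omega = sum_i f_i dx_i, the exterior derivative is
  d(omega) = sum_{i < j} (∂f_j/∂x_i - ∂f_i/∂x_j) dx_i ∧ dx_j.
  coefficient of dx ∧ dy: ∂f_2/∂x - ∂f_1/∂y = ∂(x*y + 3)/∂x - ∂(x*(3*y + 2))/∂y = -3*x + y
Assembling: d(omega) = (-3*x + y) dx ∧ dy.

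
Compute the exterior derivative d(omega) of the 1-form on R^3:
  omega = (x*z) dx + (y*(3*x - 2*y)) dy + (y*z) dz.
d(omega) = (3*y) dx ∧ dy + (-x) dx ∧ dz + (z) dy ∧ dz

For a 1-form omega = sum_i f_i dx_i, the exterior derivative is
  d(omega) = sum_{i < j} (∂f_j/∂x_i - ∂f_i/∂x_j) dx_i ∧ dx_j.
  coefficient of dx ∧ dy: ∂f_2/∂x - ∂f_1/∂y = ∂(y*(3*x - 2*y))/∂x - ∂(x*z)/∂y = 3*y
  coefficient of dx ∧ dz: ∂f_3/∂x - ∂f_1/∂z = ∂(y*z)/∂x - ∂(x*z)/∂z = -x
  coefficient of dy ∧ dz: ∂f_3/∂y - ∂f_2/∂z = ∂(y*z)/∂y - ∂(y*(3*x - 2*y))/∂z = z
Assembling: d(omega) = (3*y) dx ∧ dy + (-x) dx ∧ dz + (z) dy ∧ dz.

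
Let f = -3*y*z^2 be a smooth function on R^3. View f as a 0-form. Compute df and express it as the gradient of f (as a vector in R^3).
df = (0) dx + (-3*z^2) dy + (-6*y*z) dz; grad f = (0, -3*z^2, -6*y*z)

For a 0-form f, d f = (∂f/∂x) dx + (∂f/∂y) dy + (∂f/∂z) dz. The components of the vector representation are exactly the entries of grad f in Cartesian coordinates:
  ∂f/∂x = 0
  ∂f/∂y = -3*z^2
  ∂f/∂z = -6*y*z.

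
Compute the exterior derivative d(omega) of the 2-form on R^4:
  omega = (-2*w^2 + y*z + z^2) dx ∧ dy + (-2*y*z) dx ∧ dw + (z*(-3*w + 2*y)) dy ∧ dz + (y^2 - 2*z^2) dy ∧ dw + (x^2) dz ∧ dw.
d(omega) = (y + 2*z) dx ∧ dy ∧ dz + (-4*w + 2*z) dx ∧ dy ∧ dw + (2*x + 2*y) dx ∧ dz ∧ dw + (z) dy ∧ dz ∧ dw

For a 2-form omega = sum_{i<j} g_{ij} dx_i ∧ dx_j, the exterior derivative is
  d(omega) = sum_{i<j} d(g_{ij}) ∧ dx_i ∧ dx_j = sum_{i<j, k} (∂g_{ij}/∂x_k) dx_k ∧ dx_i ∧ dx_j.
Expand each term, using dx_k ∧ dx_i ∧ dx_j = sgn(permutation) dx_{(a)} ∧ dx_{(b)} ∧ dx_{(c)} with (a < b < c) sorted:
  d(-2*w^2 + y*z + z^2) includes (∂/∂z)(-2*w^2 + y*z + z^2) dz = (y + 2*z) dz, which multiplied by dx ∧ dy gives (y + 2*z) dx ∧ dy ∧ dz
  d(-2*w^2 + y*z + z^2) includes (∂/∂w)(-2*w^2 + y*z + z^2) dw = (-4*w) dw, which multiplied by dx ∧ dy gives (-4*w) dx ∧ dy ∧ dw
  d(-2*y*z) includes (∂/∂y)(-2*y*z) dy = (-2*z) dy, which multiplied by dx ∧ dw gives (2*z) dx ∧ dy ∧ dw
  d(-2*y*z) includes (∂/∂z)(-2*y*z) dz = (-2*y) dz, which multiplied by dx ∧ dw gives (2*y) dx ∧ dz ∧ dw
  d(z*(-3*w + 2*y)) includes (∂/∂w)(z*(-3*w + 2*y)) dw = (-3*z) dw, which multiplied by dy ∧ dz gives (-3*z) dy ∧ dz ∧ dw
  d(y^2 - 2*z^2) includes (∂/∂z)(y^2 - 2*z^2) dz = (-4*z) dz, which multiplied by dy ∧ dw gives (4*z) dy ∧ dz ∧ dw
  d(x^2) includes (∂/∂x)(x^2) dx = (2*x) dx, which multiplied by dz ∧ dw gives (2*x) dx ∧ dz ∧ dw
Collecting like 3-forms: d(omega) = (y + 2*z) dx ∧ dy ∧ dz + (-4*w + 2*z) dx ∧ dy ∧ dw + (2*x + 2*y) dx ∧ dz ∧ dw + (z) dy ∧ dz ∧ dw.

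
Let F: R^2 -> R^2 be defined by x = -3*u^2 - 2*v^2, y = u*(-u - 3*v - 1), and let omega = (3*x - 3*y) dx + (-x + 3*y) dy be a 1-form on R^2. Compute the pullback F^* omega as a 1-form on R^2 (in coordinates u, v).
F^* omega = (36*u^3 - 36*u^2*v - 12*u^2 + 59*u*v^2 + 18*u*v + 3*u - 6*v^3 - 2*v^2) du + (51*u^2*v + 9*u^2 - 42*u*v^2 - 12*u*v + 24*v^3) dv

Using F^*(f dg) = (f ∘ F) d(g ∘ F), substitute each coordinate x_i by F_i(u, v) in f_i, and replace dx_i by d F_i = (∂F_i/∂u) du + (∂F_i/∂v) dv.
  For the x component: f_1(F) = -6*u^2 + 9*u*v + 3*u - 6*v^2; d F_1 = (-6*u) du + (-4*v) dv
  For the y component: f_2(F) = -9*u*v - 3*u + 2*v^2; d F_2 = (-2*u - 3*v - 1) du + (-3*u) dv
Combining and collecting du, dv coefficients:
  coeff of du: 36*u^3 - 36*u^2*v - 12*u^2 + 59*u*v^2 + 18*u*v + 3*u - 6*v^3 - 2*v^2
  coeff of dv: 51*u^2*v + 9*u^2 - 42*u*v^2 - 12*u*v + 24*v^3
F^* omega = (36*u^3 - 36*u^2*v - 12*u^2 + 59*u*v^2 + 18*u*v + 3*u - 6*v^3 - 2*v^2) du + (51*u^2*v + 9*u^2 - 42*u*v^2 - 12*u*v + 24*v^3) dv.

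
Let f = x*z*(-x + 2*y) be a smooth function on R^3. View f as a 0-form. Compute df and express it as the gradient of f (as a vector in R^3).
df = (2*z*(-x + y)) dx + (2*x*z) dy + (x*(-x + 2*y)) dz; grad f = (2*z*(-x + y), 2*x*z, x*(-x + 2*y))

For a 0-form f, d f = (∂f/∂x) dx + (∂f/∂y) dy + (∂f/∂z) dz. The components of the vector representation are exactly the entries of grad f in Cartesian coordinates:
  ∂f/∂x = 2*z*(-x + y)
  ∂f/∂y = 2*x*z
  ∂f/∂z = x*(-x + 2*y).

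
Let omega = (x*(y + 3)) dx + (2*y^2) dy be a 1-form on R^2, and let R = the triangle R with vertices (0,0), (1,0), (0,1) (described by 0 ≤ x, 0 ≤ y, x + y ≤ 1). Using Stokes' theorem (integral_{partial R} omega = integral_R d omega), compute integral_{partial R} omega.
integral_(partial R) omega = -1/6

Stokes: integral_partial_R omega = integral_R d omega with d omega = (∂Q/∂x - ∂P/∂y) dx ∧ dy.
  ∂Q/∂x = 0
  ∂P/∂y = x
  integrand = ∂Q/∂x - ∂P/∂y = -x.
Integrating over R: integral_0^1 integral_0^{1-x} (-x) dy dx = -1/6.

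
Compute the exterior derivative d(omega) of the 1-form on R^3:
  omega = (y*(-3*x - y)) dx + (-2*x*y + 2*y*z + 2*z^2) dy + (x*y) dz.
d(omega) = (3*x) dx ∧ dy + (y) dx ∧ dz + (x - 2*y - 4*z) dy ∧ dz

For a 1-form omega = sum_i f_i dx_i, the exterior derivative is
  d(omega) = sum_{i < j} (∂f_j/∂x_i - ∂f_i/∂x_j) dx_i ∧ dx_j.
  coefficient of dx ∧ dy: ∂f_2/∂x - ∂f_1/∂y = ∂(-2*x*y + 2*y*z + 2*z^2)/∂x - ∂(y*(-3*x - y))/∂y = 3*x
  coefficient of dx ∧ dz: ∂f_3/∂x - ∂f_1/∂z = ∂(x*y)/∂x - ∂(y*(-3*x - y))/∂z = y
  coefficient of dy ∧ dz: ∂f_3/∂y - ∂f_2/∂z = ∂(x*y)/∂y - ∂(-2*x*y + 2*y*z + 2*z^2)/∂z = x - 2*y - 4*z
Assembling: d(omega) = (3*x) dx ∧ dy + (y) dx ∧ dz + (x - 2*y - 4*z) dy ∧ dz.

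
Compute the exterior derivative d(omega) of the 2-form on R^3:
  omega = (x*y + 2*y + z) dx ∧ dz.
d(omega) = (-x - 2) dx ∧ dy ∧ dz

For a 2-form omega = sum_{i<j} g_{ij} dx_i ∧ dx_j, the exterior derivative is
  d(omega) = sum_{i<j} d(g_{ij}) ∧ dx_i ∧ dx_j = sum_{i<j, k} (∂g_{ij}/∂x_k) dx_k ∧ dx_i ∧ dx_j.
Expand each term, using dx_k ∧ dx_i ∧ dx_j = sgn(permutation) dx_{(a)} ∧ dx_{(b)} ∧ dx_{(c)} with (a < b < c) sorted:
  d(x*y + 2*y + z) includes (∂/∂y)(x*y + 2*y + z) dy = (x + 2) dy, which multiplied by dx ∧ dz gives (-x - 2) dx ∧ dy ∧ dz
Collecting like 3-forms: d(omega) = (-x - 2) dx ∧ dy ∧ dz.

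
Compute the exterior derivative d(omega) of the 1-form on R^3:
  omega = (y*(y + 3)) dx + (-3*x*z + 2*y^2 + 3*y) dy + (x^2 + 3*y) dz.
d(omega) = (-2*y - 3*z - 3) dx ∧ dy + (2*x) dx ∧ dz + (3*x + 3) dy ∧ dz

For a 1-form omega = sum_i f_i dx_i, the exterior derivative is
  d(omega) = sum_{i < j} (∂f_j/∂x_i - ∂f_i/∂x_j) dx_i ∧ dx_j.
  coefficient of dx ∧ dy: ∂f_2/∂x - ∂f_1/∂y = ∂(-3*x*z + 2*y^2 + 3*y)/∂x - ∂(y*(y + 3))/∂y = -2*y - 3*z - 3
  coefficient of dx ∧ dz: ∂f_3/∂x - ∂f_1/∂z = ∂(x^2 + 3*y)/∂x - ∂(y*(y + 3))/∂z = 2*x
  coefficient of dy ∧ dz: ∂f_3/∂y - ∂f_2/∂z = ∂(x^2 + 3*y)/∂y - ∂(-3*x*z + 2*y^2 + 3*y)/∂z = 3*x + 3
Assembling: d(omega) = (-2*y - 3*z - 3) dx ∧ dy + (2*x) dx ∧ dz + (3*x + 3) dy ∧ dz.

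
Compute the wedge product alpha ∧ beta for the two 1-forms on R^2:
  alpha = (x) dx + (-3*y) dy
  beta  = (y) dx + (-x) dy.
alpha ∧ beta = (-x^2 + 3*y^2) dx ∧ dy

Distribute the wedge, using dx_i ∧ dx_j = -dx_j ∧ dx_i and dx_i ∧ dx_i = 0. For each pair (i, j) with i < j, the coefficient of dx_i ∧ dx_j in alpha ∧ beta is (alpha_i * beta_j - alpha_j * beta_i). Collecting: alpha ∧ beta = (-x^2 + 3*y^2) dx ∧ dy.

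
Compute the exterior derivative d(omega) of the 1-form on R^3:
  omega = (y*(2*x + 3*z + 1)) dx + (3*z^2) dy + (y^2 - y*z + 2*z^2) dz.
d(omega) = (-2*x - 3*z - 1) dx ∧ dy + (-3*y) dx ∧ dz + (2*y - 7*z) dy ∧ dz

For a 1-form omega = sum_i f_i dx_i, the exterior derivative is
  d(omega) = sum_{i < j} (∂f_j/∂x_i - ∂f_i/∂x_j) dx_i ∧ dx_j.
  coefficient of dx ∧ dy: ∂f_2/∂x - ∂f_1/∂y = ∂(3*z^2)/∂x - ∂(y*(2*x + 3*z + 1))/∂y = -2*x - 3*z - 1
  coefficient of dx ∧ dz: ∂f_3/∂x - ∂f_1/∂z = ∂(y^2 - y*z + 2*z^2)/∂x - ∂(y*(2*x + 3*z + 1))/∂z = -3*y
  coefficient of dy ∧ dz: ∂f_3/∂y - ∂f_2/∂z = ∂(y^2 - y*z + 2*z^2)/∂y - ∂(3*z^2)/∂z = 2*y - 7*z
Assembling: d(omega) = (-2*x - 3*z - 1) dx ∧ dy + (-3*y) dx ∧ dz + (2*y - 7*z) dy ∧ dz.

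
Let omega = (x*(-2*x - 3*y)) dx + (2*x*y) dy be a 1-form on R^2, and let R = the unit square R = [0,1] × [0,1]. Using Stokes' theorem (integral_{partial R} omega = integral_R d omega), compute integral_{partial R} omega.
integral_(partial R) omega = 5/2

Stokes: integral_partial_R omega = integral_R d omega with d omega = (∂Q/∂x - ∂P/∂y) dx ∧ dy.
  ∂Q/∂x = 2*y
  ∂P/∂y = -3*x
  integrand = ∂Q/∂x - ∂P/∂y = 3*x + 2*y.
Integrating over R: integral_0^1 integral_0^1 (3*x + 2*y) dx dy = 5/2.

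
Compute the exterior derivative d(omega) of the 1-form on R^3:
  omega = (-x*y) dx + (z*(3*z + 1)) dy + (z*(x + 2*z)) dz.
d(omega) = (x) dx ∧ dy + (z) dx ∧ dz + (-6*z - 1) dy ∧ dz

For a 1-form omega = sum_i f_i dx_i, the exterior derivative is
  d(omega) = sum_{i < j} (∂f_j/∂x_i - ∂f_i/∂x_j) dx_i ∧ dx_j.
  coefficient of dx ∧ dy: ∂f_2/∂x - ∂f_1/∂y = ∂(z*(3*z + 1))/∂x - ∂(-x*y)/∂y = x
  coefficient of dx ∧ dz: ∂f_3/∂x - ∂f_1/∂z = ∂(z*(x + 2*z))/∂x - ∂(-x*y)/∂z = z
  coefficient of dy ∧ dz: ∂f_3/∂y - ∂f_2/∂z = ∂(z*(x + 2*z))/∂y - ∂(z*(3*z + 1))/∂z = -6*z - 1
Assembling: d(omega) = (x) dx ∧ dy + (z) dx ∧ dz + (-6*z - 1) dy ∧ dz.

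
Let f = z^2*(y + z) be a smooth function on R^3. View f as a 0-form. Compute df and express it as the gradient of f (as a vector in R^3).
df = (0) dx + (z^2) dy + (z*(2*y + 3*z)) dz; grad f = (0, z^2, z*(2*y + 3*z))

For a 0-form f, d f = (∂f/∂x) dx + (∂f/∂y) dy + (∂f/∂z) dz. The components of the vector representation are exactly the entries of grad f in Cartesian coordinates:
  ∂f/∂x = 0
  ∂f/∂y = z^2
  ∂f/∂z = z*(2*y + 3*z).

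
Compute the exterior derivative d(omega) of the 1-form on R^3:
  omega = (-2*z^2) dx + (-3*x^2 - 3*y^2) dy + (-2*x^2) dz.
d(omega) = (-6*x) dx ∧ dy + (-4*x + 4*z) dx ∧ dz

For a 1-form omega = sum_i f_i dx_i, the exterior derivative is
  d(omega) = sum_{i < j} (∂f_j/∂x_i - ∂f_i/∂x_j) dx_i ∧ dx_j.
  coefficient of dx ∧ dy: ∂f_2/∂x - ∂f_1/∂y = ∂(-3*x^2 - 3*y^2)/∂x - ∂(-2*z^2)/∂y = -6*x
  coefficient of dx ∧ dz: ∂f_3/∂x - ∂f_1/∂z = ∂(-2*x^2)/∂x - ∂(-2*z^2)/∂z = -4*x + 4*z
Assembling: d(omega) = (-6*x) dx ∧ dy + (-4*x + 4*z) dx ∧ dz.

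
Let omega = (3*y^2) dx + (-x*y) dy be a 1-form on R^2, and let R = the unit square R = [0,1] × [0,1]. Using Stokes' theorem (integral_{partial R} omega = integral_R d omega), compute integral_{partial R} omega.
integral_(partial R) omega = -7/2

Stokes: integral_partial_R omega = integral_R d omega with d omega = (∂Q/∂x - ∂P/∂y) dx ∧ dy.
  ∂Q/∂x = -y
  ∂P/∂y = 6*y
  integrand = ∂Q/∂x - ∂P/∂y = -7*y.
Integrating over R: integral_0^1 integral_0^1 (-7*y) dx dy = -7/2.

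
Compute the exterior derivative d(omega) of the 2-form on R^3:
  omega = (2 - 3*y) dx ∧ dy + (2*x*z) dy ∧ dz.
d(omega) = (2*z) dx ∧ dy ∧ dz

For a 2-form omega = sum_{i<j} g_{ij} dx_i ∧ dx_j, the exterior derivative is
  d(omega) = sum_{i<j} d(g_{ij}) ∧ dx_i ∧ dx_j = sum_{i<j, k} (∂g_{ij}/∂x_k) dx_k ∧ dx_i ∧ dx_j.
Expand each term, using dx_k ∧ dx_i ∧ dx_j = sgn(permutation) dx_{(a)} ∧ dx_{(b)} ∧ dx_{(c)} with (a < b < c) sorted:
  d(2*x*z) includes (∂/∂x)(2*x*z) dx = (2*z) dx, which multiplied by dy ∧ dz gives (2*z) dx ∧ dy ∧ dz
Collecting like 3-forms: d(omega) = (2*z) dx ∧ dy ∧ dz.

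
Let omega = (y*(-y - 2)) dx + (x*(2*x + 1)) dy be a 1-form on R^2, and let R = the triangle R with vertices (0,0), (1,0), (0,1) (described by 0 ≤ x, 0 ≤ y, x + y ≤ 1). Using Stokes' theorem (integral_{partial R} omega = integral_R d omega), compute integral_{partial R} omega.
integral_(partial R) omega = 5/2

Stokes: integral_partial_R omega = integral_R d omega with d omega = (∂Q/∂x - ∂P/∂y) dx ∧ dy.
  ∂Q/∂x = 4*x + 1
  ∂P/∂y = -2*y - 2
  integrand = ∂Q/∂x - ∂P/∂y = 4*x + 2*y + 3.
Integrating over R: integral_0^1 integral_0^{1-x} (4*x + 2*y + 3) dy dx = 5/2.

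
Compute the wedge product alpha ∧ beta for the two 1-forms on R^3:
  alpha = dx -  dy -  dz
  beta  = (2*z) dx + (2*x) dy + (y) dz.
alpha ∧ beta = (2*x + 2*z) dx ∧ dy + (y + 2*z) dx ∧ dz + (2*x - y) dy ∧ dz

Distribute the wedge, using dx_i ∧ dx_j = -dx_j ∧ dx_i and dx_i ∧ dx_i = 0. For each pair (i, j) with i < j, the coefficient of dx_i ∧ dx_j in alpha ∧ beta is (alpha_i * beta_j - alpha_j * beta_i). Collecting: alpha ∧ beta = (2*x + 2*z) dx ∧ dy + (y + 2*z) dx ∧ dz + (2*x - y) dy ∧ dz.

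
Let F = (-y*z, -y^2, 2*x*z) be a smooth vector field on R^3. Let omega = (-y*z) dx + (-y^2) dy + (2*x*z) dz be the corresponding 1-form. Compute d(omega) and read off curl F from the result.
d(omega) = (0) dy ∧ dz + (-y - 2*z) dz ∧ dx + (z) dx ∧ dy; curl F = (0, -y - 2*z, z)

d omega = sum_{i<j} (∂f_j/∂x_i - ∂f_i/∂x_j) dx_i ∧ dx_j. Under the identification (dy ∧ dz, dz ∧ dx, dx ∧ dy) ↔ (e_x, e_y, e_z), the coefficients are exactly the components of curl F. Compute:
  ∂R/∂y - ∂Q/∂z = (0) - (0) = 0
  ∂P/∂z - ∂R/∂x = (-y) - (2*z) = -y - 2*z
  ∂Q/∂x - ∂P/∂y = (0) - (-z) = z.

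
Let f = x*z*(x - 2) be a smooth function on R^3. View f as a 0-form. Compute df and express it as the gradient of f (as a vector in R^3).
df = (2*z*(x - 1)) dx + (0) dy + (x*(x - 2)) dz; grad f = (2*z*(x - 1), 0, x*(x - 2))

For a 0-form f, d f = (∂f/∂x) dx + (∂f/∂y) dy + (∂f/∂z) dz. The components of the vector representation are exactly the entries of grad f in Cartesian coordinates:
  ∂f/∂x = 2*z*(x - 1)
  ∂f/∂y = 0
  ∂f/∂z = x*(x - 2).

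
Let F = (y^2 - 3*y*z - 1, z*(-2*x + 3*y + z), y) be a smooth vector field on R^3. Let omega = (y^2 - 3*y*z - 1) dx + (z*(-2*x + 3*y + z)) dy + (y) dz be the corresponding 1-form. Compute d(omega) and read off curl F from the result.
d(omega) = (2*x - 3*y - 2*z + 1) dy ∧ dz + (-3*y) dz ∧ dx + (-2*y + z) dx ∧ dy; curl F = (2*x - 3*y - 2*z + 1, -3*y, -2*y + z)

d omega = sum_{i<j} (∂f_j/∂x_i - ∂f_i/∂x_j) dx_i ∧ dx_j. Under the identification (dy ∧ dz, dz ∧ dx, dx ∧ dy) ↔ (e_x, e_y, e_z), the coefficients are exactly the components of curl F. Compute:
  ∂R/∂y - ∂Q/∂z = (1) - (-2*x + 3*y + 2*z) = 2*x - 3*y - 2*z + 1
  ∂P/∂z - ∂R/∂x = (-3*y) - (0) = -3*y
  ∂Q/∂x - ∂P/∂y = (-2*z) - (2*y - 3*z) = -2*y + z.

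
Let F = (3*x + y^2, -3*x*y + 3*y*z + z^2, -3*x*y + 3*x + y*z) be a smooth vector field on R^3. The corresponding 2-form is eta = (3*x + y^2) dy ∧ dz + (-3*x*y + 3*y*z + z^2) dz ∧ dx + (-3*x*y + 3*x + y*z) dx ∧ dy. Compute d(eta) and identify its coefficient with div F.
d(eta) = (-3*x + y + 3*z + 3) dx ∧ dy ∧ dz; div F = -3*x + y + 3*z + 3

For a 2-form in R^3 of the form above, applying d gives a 3-form with coefficient ∂P/∂x + ∂Q/∂y + ∂R/∂z:
  ∂P/∂x = 3
  ∂Q/∂y = -3*x + 3*z
  ∂R/∂z = y
Sum = -3*x + y + 3*z + 3, which is exactly div F.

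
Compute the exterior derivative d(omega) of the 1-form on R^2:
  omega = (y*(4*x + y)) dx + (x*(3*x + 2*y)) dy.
d(omega) = (2*x) dx ∧ dy

For a 1-form omega = sum_i f_i dx_i, the exterior derivative is
  d(omega) = sum_{i < j} (∂f_j/∂x_i - ∂f_i/∂x_j) dx_i ∧ dx_j.
  coefficient of dx ∧ dy: ∂f_2/∂x - ∂f_1/∂y = ∂(x*(3*x + 2*y))/∂x - ∂(y*(4*x + y))/∂y = 2*x
Assembling: d(omega) = (2*x) dx ∧ dy.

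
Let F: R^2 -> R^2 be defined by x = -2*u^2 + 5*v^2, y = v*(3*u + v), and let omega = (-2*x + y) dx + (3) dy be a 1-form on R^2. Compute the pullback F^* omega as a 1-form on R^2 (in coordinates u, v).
F^* omega = (-16*u^3 - 12*u^2*v + 36*u*v^2 + 9*v) du + (40*u^2*v + 30*u*v^2 + 9*u - 90*v^3 + 6*v) dv

Using F^*(f dg) = (f ∘ F) d(g ∘ F), substitute each coordinate x_i by F_i(u, v) in f_i, and replace dx_i by d F_i = (∂F_i/∂u) du + (∂F_i/∂v) dv.
  For the x component: f_1(F) = 4*u^2 + 3*u*v - 9*v^2; d F_1 = (-4*u) du + (10*v) dv
  For the y component: f_2(F) = 3; d F_2 = (3*v) du + (3*u + 2*v) dv
Combining and collecting du, dv coefficients:
  coeff of du: -16*u^3 - 12*u^2*v + 36*u*v^2 + 9*v
  coeff of dv: 40*u^2*v + 30*u*v^2 + 9*u - 90*v^3 + 6*v
F^* omega = (-16*u^3 - 12*u^2*v + 36*u*v^2 + 9*v) du + (40*u^2*v + 30*u*v^2 + 9*u - 90*v^3 + 6*v) dv.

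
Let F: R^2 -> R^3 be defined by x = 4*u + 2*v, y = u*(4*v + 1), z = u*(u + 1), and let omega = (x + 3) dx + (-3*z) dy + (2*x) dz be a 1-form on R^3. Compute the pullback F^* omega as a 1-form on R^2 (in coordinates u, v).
F^* omega = (-12*u^2*v + 13*u^2 - 4*u*v + 21*u + 12*v + 12) du + (-12*u^3 - 12*u^2 + 8*u + 4*v + 6) dv

Using F^*(f dg) = (f ∘ F) d(g ∘ F), substitute each coordinate x_i by F_i(u, v) in f_i, and replace dx_i by d F_i = (∂F_i/∂u) du + (∂F_i/∂v) dv.
  For the x component: f_1(F) = 4*u + 2*v + 3; d F_1 = (4) du + (2) dv
  For the y component: f_2(F) = 3*u*(-u - 1); d F_2 = (4*v + 1) du + (4*u) dv
  For the z component: f_3(F) = 8*u + 4*v; d F_3 = (2*u + 1) du + (0) dv
Combining and collecting du, dv coefficients:
  coeff of du: -12*u^2*v + 13*u^2 - 4*u*v + 21*u + 12*v + 12
  coeff of dv: -12*u^3 - 12*u^2 + 8*u + 4*v + 6
F^* omega = (-12*u^2*v + 13*u^2 - 4*u*v + 21*u + 12*v + 12) du + (-12*u^3 - 12*u^2 + 8*u + 4*v + 6) dv.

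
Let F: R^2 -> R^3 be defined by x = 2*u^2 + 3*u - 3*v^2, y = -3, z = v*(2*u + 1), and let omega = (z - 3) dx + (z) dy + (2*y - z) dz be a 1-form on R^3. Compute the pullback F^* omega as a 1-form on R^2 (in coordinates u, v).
F^* omega = (8*u^2*v - 4*u*v^2 + 10*u*v - 12*u - 2*v^2 - 9*v - 9) du + (-4*u^2*v - 12*u*v^2 - 4*u*v - 12*u - 6*v^2 + 17*v - 6) dv

Using F^*(f dg) = (f ∘ F) d(g ∘ F), substitute each coordinate x_i by F_i(u, v) in f_i, and replace dx_i by d F_i = (∂F_i/∂u) du + (∂F_i/∂v) dv.
  For the x component: f_1(F) = 2*u*v + v - 3; d F_1 = (4*u + 3) du + (-6*v) dv
  For the y component: f_2(F) = v*(2*u + 1); d F_2 = (0) du + (0) dv
  For the z component: f_3(F) = -2*u*v - v - 6; d F_3 = (2*v) du + (2*u + 1) dv
Combining and collecting du, dv coefficients:
  coeff of du: 8*u^2*v - 4*u*v^2 + 10*u*v - 12*u - 2*v^2 - 9*v - 9
  coeff of dv: -4*u^2*v - 12*u*v^2 - 4*u*v - 12*u - 6*v^2 + 17*v - 6
F^* omega = (8*u^2*v - 4*u*v^2 + 10*u*v - 12*u - 2*v^2 - 9*v - 9) du + (-4*u^2*v - 12*u*v^2 - 4*u*v - 12*u - 6*v^2 + 17*v - 6) dv.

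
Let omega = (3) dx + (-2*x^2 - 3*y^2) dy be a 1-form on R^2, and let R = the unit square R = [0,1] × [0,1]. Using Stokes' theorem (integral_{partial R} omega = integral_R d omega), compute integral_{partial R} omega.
integral_(partial R) omega = -2

Stokes: integral_partial_R omega = integral_R d omega with d omega = (∂Q/∂x - ∂P/∂y) dx ∧ dy.
  ∂Q/∂x = -4*x
  ∂P/∂y = 0
  integrand = ∂Q/∂x - ∂P/∂y = -4*x.
Integrating over R: integral_0^1 integral_0^1 (-4*x) dx dy = -2.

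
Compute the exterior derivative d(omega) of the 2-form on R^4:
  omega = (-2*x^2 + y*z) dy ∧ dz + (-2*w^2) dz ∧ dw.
d(omega) = (-4*x) dx ∧ dy ∧ dz

For a 2-form omega = sum_{i<j} g_{ij} dx_i ∧ dx_j, the exterior derivative is
  d(omega) = sum_{i<j} d(g_{ij}) ∧ dx_i ∧ dx_j = sum_{i<j, k} (∂g_{ij}/∂x_k) dx_k ∧ dx_i ∧ dx_j.
Expand each term, using dx_k ∧ dx_i ∧ dx_j = sgn(permutation) dx_{(a)} ∧ dx_{(b)} ∧ dx_{(c)} with (a < b < c) sorted:
  d(-2*x^2 + y*z) includes (∂/∂x)(-2*x^2 + y*z) dx = (-4*x) dx, which multiplied by dy ∧ dz gives (-4*x) dx ∧ dy ∧ dz
Collecting like 3-forms: d(omega) = (-4*x) dx ∧ dy ∧ dz.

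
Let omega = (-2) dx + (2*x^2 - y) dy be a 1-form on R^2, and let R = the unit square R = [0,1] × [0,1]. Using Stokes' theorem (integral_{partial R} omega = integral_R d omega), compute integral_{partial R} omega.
integral_(partial R) omega = 2

Stokes: integral_partial_R omega = integral_R d omega with d omega = (∂Q/∂x - ∂P/∂y) dx ∧ dy.
  ∂Q/∂x = 4*x
  ∂P/∂y = 0
  integrand = ∂Q/∂x - ∂P/∂y = 4*x.
Integrating over R: integral_0^1 integral_0^1 (4*x) dx dy = 2.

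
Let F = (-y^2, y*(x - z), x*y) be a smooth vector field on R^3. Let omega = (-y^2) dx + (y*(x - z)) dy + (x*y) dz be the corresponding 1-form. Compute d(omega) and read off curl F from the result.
d(omega) = (x + y) dy ∧ dz + (-y) dz ∧ dx + (3*y) dx ∧ dy; curl F = (x + y, -y, 3*y)

d omega = sum_{i<j} (∂f_j/∂x_i - ∂f_i/∂x_j) dx_i ∧ dx_j. Under the identification (dy ∧ dz, dz ∧ dx, dx ∧ dy) ↔ (e_x, e_y, e_z), the coefficients are exactly the components of curl F. Compute:
  ∂R/∂y - ∂Q/∂z = (x) - (-y) = x + y
  ∂P/∂z - ∂R/∂x = (0) - (y) = -y
  ∂Q/∂x - ∂P/∂y = (y) - (-2*y) = 3*y.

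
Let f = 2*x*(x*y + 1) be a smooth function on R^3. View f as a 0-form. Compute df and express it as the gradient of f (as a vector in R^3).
df = (4*x*y + 2) dx + (2*x^2) dy + (0) dz; grad f = (4*x*y + 2, 2*x^2, 0)

For a 0-form f, d f = (∂f/∂x) dx + (∂f/∂y) dy + (∂f/∂z) dz. The components of the vector representation are exactly the entries of grad f in Cartesian coordinates:
  ∂f/∂x = 4*x*y + 2
  ∂f/∂y = 2*x^2
  ∂f/∂z = 0.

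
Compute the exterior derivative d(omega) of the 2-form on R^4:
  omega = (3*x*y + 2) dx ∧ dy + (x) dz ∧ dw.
d(omega) = (1) dx ∧ dz ∧ dw

For a 2-form omega = sum_{i<j} g_{ij} dx_i ∧ dx_j, the exterior derivative is
  d(omega) = sum_{i<j} d(g_{ij}) ∧ dx_i ∧ dx_j = sum_{i<j, k} (∂g_{ij}/∂x_k) dx_k ∧ dx_i ∧ dx_j.
Expand each term, using dx_k ∧ dx_i ∧ dx_j = sgn(permutation) dx_{(a)} ∧ dx_{(b)} ∧ dx_{(c)} with (a < b < c) sorted:
  d(x) includes (∂/∂x)(x) dx = (1) dx, which multiplied by dz ∧ dw gives (1) dx ∧ dz ∧ dw
Collecting like 3-forms: d(omega) = (1) dx ∧ dz ∧ dw.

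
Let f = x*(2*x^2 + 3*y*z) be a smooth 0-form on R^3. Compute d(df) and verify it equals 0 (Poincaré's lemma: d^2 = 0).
d(df) = 0

Step 1: df = sum_i (∂f/∂x_i) dx_i = (6*x^2 + 3*y*z) dx + (3*x*z) dy + (3*x*y) dz.
Step 2: Apply d again. Using the 1-form formula, the coefficient of dx ∧ dy in d(df) is ∂^2 f/∂x ∂y - ∂^2 f/∂y ∂x = (3*z) - (3*z) = 0 (equality of mixed partials for smooth f).
Similarly for dx ∧ dz and dy ∧ dz — all coefficients vanish. So d(df) = 0.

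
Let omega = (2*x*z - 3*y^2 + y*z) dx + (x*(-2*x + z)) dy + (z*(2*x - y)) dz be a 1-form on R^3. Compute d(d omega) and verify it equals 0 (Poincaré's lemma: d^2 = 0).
d(d omega) = 0

Step 1: d omega = sum_{i<j} (∂f_j/∂x_i - ∂f_i/∂x_j) dx_i ∧ dx_j:
  coeff of dx ∧ dy: -4*x + 6*y
  coeff of dx ∧ dz: -2*x - y + 2*z
  coeff of dy ∧ dz: -x - z
Step 2: Apply d again to each 2-form coefficient. The only possible 3-form in R^3 is dx ∧ dy ∧ dz, with coefficient
  ∂(coeff of dy∧dz)/∂x - ∂(coeff of dx∧dz)/∂y + ∂(coeff of dx∧dy)/∂z
  = ∂/∂x (-x - z) - ∂/∂y (-2*x - y + 2*z) + ∂/∂z (-4*x + 6*y).
Each of these terms simplifies to sums of mixed partials that cancel in pairs. The result is 0 (by equality of mixed partials for smooth functions — Schwarz / Clairaut).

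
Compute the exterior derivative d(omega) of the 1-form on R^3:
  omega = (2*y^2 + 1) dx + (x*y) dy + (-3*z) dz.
d(omega) = (-3*y) dx ∧ dy

For a 1-form omega = sum_i f_i dx_i, the exterior derivative is
  d(omega) = sum_{i < j} (∂f_j/∂x_i - ∂f_i/∂x_j) dx_i ∧ dx_j.
  coefficient of dx ∧ dy: ∂f_2/∂x - ∂f_1/∂y = ∂(x*y)/∂x - ∂(2*y^2 + 1)/∂y = -3*y
Assembling: d(omega) = (-3*y) dx ∧ dy.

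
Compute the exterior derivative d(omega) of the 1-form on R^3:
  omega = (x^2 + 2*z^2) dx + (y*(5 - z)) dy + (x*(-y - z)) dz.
d(omega) = (-y - 5*z) dx ∧ dz + (-x + y) dy ∧ dz

For a 1-form omega = sum_i f_i dx_i, the exterior derivative is
  d(omega) = sum_{i < j} (∂f_j/∂x_i - ∂f_i/∂x_j) dx_i ∧ dx_j.
  coefficient of dx ∧ dz: ∂f_3/∂x - ∂f_1/∂z = ∂(x*(-y - z))/∂x - ∂(x^2 + 2*z^2)/∂z = -y - 5*z
  coefficient of dy ∧ dz: ∂f_3/∂y - ∂f_2/∂z = ∂(x*(-y - z))/∂y - ∂(y*(5 - z))/∂z = -x + y
Assembling: d(omega) = (-y - 5*z) dx ∧ dz + (-x + y) dy ∧ dz.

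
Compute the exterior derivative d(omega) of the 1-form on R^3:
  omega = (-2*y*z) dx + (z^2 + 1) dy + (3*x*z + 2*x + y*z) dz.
d(omega) = (2*z) dx ∧ dy + (2*y + 3*z + 2) dx ∧ dz + (-z) dy ∧ dz

For a 1-form omega = sum_i f_i dx_i, the exterior derivative is
  d(omega) = sum_{i < j} (∂f_j/∂x_i - ∂f_i/∂x_j) dx_i ∧ dx_j.
  coefficient of dx ∧ dy: ∂f_2/∂x - ∂f_1/∂y = ∂(z^2 + 1)/∂x - ∂(-2*y*z)/∂y = 2*z
  coefficient of dx ∧ dz: ∂f_3/∂x - ∂f_1/∂z = ∂(3*x*z + 2*x + y*z)/∂x - ∂(-2*y*z)/∂z = 2*y + 3*z + 2
  coefficient of dy ∧ dz: ∂f_3/∂y - ∂f_2/∂z = ∂(3*x*z + 2*x + y*z)/∂y - ∂(z^2 + 1)/∂z = -z
Assembling: d(omega) = (2*z) dx ∧ dy + (2*y + 3*z + 2) dx ∧ dz + (-z) dy ∧ dz.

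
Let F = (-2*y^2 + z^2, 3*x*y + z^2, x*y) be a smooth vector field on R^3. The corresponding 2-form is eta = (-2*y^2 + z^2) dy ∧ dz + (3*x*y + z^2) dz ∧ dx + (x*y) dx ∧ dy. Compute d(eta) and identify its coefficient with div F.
d(eta) = (3*x) dx ∧ dy ∧ dz; div F = 3*x

For a 2-form in R^3 of the form above, applying d gives a 3-form with coefficient ∂P/∂x + ∂Q/∂y + ∂R/∂z:
  ∂P/∂x = 0
  ∂Q/∂y = 3*x
  ∂R/∂z = 0
Sum = 3*x, which is exactly div F.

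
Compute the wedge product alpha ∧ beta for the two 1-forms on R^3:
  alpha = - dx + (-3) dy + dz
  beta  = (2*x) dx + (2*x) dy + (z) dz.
alpha ∧ beta = (4*x) dx ∧ dy + (-2*x - z) dx ∧ dz + (-2*x - 3*z) dy ∧ dz

Distribute the wedge, using dx_i ∧ dx_j = -dx_j ∧ dx_i and dx_i ∧ dx_i = 0. For each pair (i, j) with i < j, the coefficient of dx_i ∧ dx_j in alpha ∧ beta is (alpha_i * beta_j - alpha_j * beta_i). Collecting: alpha ∧ beta = (4*x) dx ∧ dy + (-2*x - z) dx ∧ dz + (-2*x - 3*z) dy ∧ dz.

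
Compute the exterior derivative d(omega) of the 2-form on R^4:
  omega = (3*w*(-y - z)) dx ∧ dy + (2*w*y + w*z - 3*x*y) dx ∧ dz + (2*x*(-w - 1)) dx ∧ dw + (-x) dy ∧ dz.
d(omega) = (-5*w + 3*x - 1) dx ∧ dy ∧ dz + (-3*y - 3*z) dx ∧ dy ∧ dw + (2*y + z) dx ∧ dz ∧ dw

For a 2-form omega = sum_{i<j} g_{ij} dx_i ∧ dx_j, the exterior derivative is
  d(omega) = sum_{i<j} d(g_{ij}) ∧ dx_i ∧ dx_j = sum_{i<j, k} (∂g_{ij}/∂x_k) dx_k ∧ dx_i ∧ dx_j.
Expand each term, using dx_k ∧ dx_i ∧ dx_j = sgn(permutation) dx_{(a)} ∧ dx_{(b)} ∧ dx_{(c)} with (a < b < c) sorted:
  d(3*w*(-y - z)) includes (∂/∂z)(3*w*(-y - z)) dz = (-3*w) dz, which multiplied by dx ∧ dy gives (-3*w) dx ∧ dy ∧ dz
  d(3*w*(-y - z)) includes (∂/∂w)(3*w*(-y - z)) dw = (-3*y - 3*z) dw, which multiplied by dx ∧ dy gives (-3*y - 3*z) dx ∧ dy ∧ dw
  d(2*w*y + w*z - 3*x*y) includes (∂/∂y)(2*w*y + w*z - 3*x*y) dy = (2*w - 3*x) dy, which multiplied by dx ∧ dz gives (-2*w + 3*x) dx ∧ dy ∧ dz
  d(2*w*y + w*z - 3*x*y) includes (∂/∂w)(2*w*y + w*z - 3*x*y) dw = (2*y + z) dw, which multiplied by dx ∧ dz gives (2*y + z) dx ∧ dz ∧ dw
  d(-x) includes (∂/∂x)(-x) dx = (-1) dx, which multiplied by dy ∧ dz gives (-1) dx ∧ dy ∧ dz
Collecting like 3-forms: d(omega) = (-5*w + 3*x - 1) dx ∧ dy ∧ dz + (-3*y - 3*z) dx ∧ dy ∧ dw + (2*y + z) dx ∧ dz ∧ dw.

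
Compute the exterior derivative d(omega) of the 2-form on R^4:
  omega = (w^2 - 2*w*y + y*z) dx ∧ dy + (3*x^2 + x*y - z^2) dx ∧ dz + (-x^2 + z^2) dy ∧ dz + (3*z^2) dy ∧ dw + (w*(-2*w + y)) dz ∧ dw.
d(omega) = (-3*x + y) dx ∧ dy ∧ dz + (2*w - 2*y) dx ∧ dy ∧ dw + (w - 6*z) dy ∧ dz ∧ dw

For a 2-form omega = sum_{i<j} g_{ij} dx_i ∧ dx_j, the exterior derivative is
  d(omega) = sum_{i<j} d(g_{ij}) ∧ dx_i ∧ dx_j = sum_{i<j, k} (∂g_{ij}/∂x_k) dx_k ∧ dx_i ∧ dx_j.
Expand each term, using dx_k ∧ dx_i ∧ dx_j = sgn(permutation) dx_{(a)} ∧ dx_{(b)} ∧ dx_{(c)} with (a < b < c) sorted:
  d(w^2 - 2*w*y + y*z) includes (∂/∂z)(w^2 - 2*w*y + y*z) dz = (y) dz, which multiplied by dx ∧ dy gives (y) dx ∧ dy ∧ dz
  d(w^2 - 2*w*y + y*z) includes (∂/∂w)(w^2 - 2*w*y + y*z) dw = (2*w - 2*y) dw, which multiplied by dx ∧ dy gives (2*w - 2*y) dx ∧ dy ∧ dw
  d(3*x^2 + x*y - z^2) includes (∂/∂y)(3*x^2 + x*y - z^2) dy = (x) dy, which multiplied by dx ∧ dz gives (-x) dx ∧ dy ∧ dz
  d(-x^2 + z^2) includes (∂/∂x)(-x^2 + z^2) dx = (-2*x) dx, which multiplied by dy ∧ dz gives (-2*x) dx ∧ dy ∧ dz
  d(3*z^2) includes (∂/∂z)(3*z^2) dz = (6*z) dz, which multiplied by dy ∧ dw gives (-6*z) dy ∧ dz ∧ dw
  d(w*(-2*w + y)) includes (∂/∂y)(w*(-2*w + y)) dy = (w) dy, which multiplied by dz ∧ dw gives (w) dy ∧ dz ∧ dw
Collecting like 3-forms: d(omega) = (-3*x + y) dx ∧ dy ∧ dz + (2*w - 2*y) dx ∧ dy ∧ dw + (w - 6*z) dy ∧ dz ∧ dw.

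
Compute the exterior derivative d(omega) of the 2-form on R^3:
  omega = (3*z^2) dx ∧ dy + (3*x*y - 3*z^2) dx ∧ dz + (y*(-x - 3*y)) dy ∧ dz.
d(omega) = (-3*x - y + 6*z) dx ∧ dy ∧ dz

For a 2-form omega = sum_{i<j} g_{ij} dx_i ∧ dx_j, the exterior derivative is
  d(omega) = sum_{i<j} d(g_{ij}) ∧ dx_i ∧ dx_j = sum_{i<j, k} (∂g_{ij}/∂x_k) dx_k ∧ dx_i ∧ dx_j.
Expand each term, using dx_k ∧ dx_i ∧ dx_j = sgn(permutation) dx_{(a)} ∧ dx_{(b)} ∧ dx_{(c)} with (a < b < c) sorted:
  d(3*z^2) includes (∂/∂z)(3*z^2) dz = (6*z) dz, which multiplied by dx ∧ dy gives (6*z) dx ∧ dy ∧ dz
  d(3*x*y - 3*z^2) includes (∂/∂y)(3*x*y - 3*z^2) dy = (3*x) dy, which multiplied by dx ∧ dz gives (-3*x) dx ∧ dy ∧ dz
  d(y*(-x - 3*y)) includes (∂/∂x)(y*(-x - 3*y)) dx = (-y) dx, which multiplied by dy ∧ dz gives (-y) dx ∧ dy ∧ dz
Collecting like 3-forms: d(omega) = (-3*x - y + 6*z) dx ∧ dy ∧ dz.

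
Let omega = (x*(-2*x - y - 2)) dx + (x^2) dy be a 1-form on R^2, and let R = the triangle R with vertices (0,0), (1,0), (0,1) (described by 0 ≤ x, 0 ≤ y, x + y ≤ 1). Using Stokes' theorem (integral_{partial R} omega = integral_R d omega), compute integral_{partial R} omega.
integral_(partial R) omega = 1/2

Stokes: integral_partial_R omega = integral_R d omega with d omega = (∂Q/∂x - ∂P/∂y) dx ∧ dy.
  ∂Q/∂x = 2*x
  ∂P/∂y = -x
  integrand = ∂Q/∂x - ∂P/∂y = 3*x.
Integrating over R: integral_0^1 integral_0^{1-x} (3*x) dy dx = 1/2.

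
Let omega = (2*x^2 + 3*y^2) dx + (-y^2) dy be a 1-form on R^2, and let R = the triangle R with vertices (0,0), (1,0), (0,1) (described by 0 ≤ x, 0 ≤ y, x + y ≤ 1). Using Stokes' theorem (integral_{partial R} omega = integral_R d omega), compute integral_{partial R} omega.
integral_(partial R) omega = -1

Stokes: integral_partial_R omega = integral_R d omega with d omega = (∂Q/∂x - ∂P/∂y) dx ∧ dy.
  ∂Q/∂x = 0
  ∂P/∂y = 6*y
  integrand = ∂Q/∂x - ∂P/∂y = -6*y.
Integrating over R: integral_0^1 integral_0^{1-x} (-6*y) dy dx = -1.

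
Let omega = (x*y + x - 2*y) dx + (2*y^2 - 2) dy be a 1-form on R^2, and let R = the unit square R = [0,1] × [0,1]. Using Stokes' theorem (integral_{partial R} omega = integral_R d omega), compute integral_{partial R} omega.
integral_(partial R) omega = 3/2

Stokes: integral_partial_R omega = integral_R d omega with d omega = (∂Q/∂x - ∂P/∂y) dx ∧ dy.
  ∂Q/∂x = 0
  ∂P/∂y = x - 2
  integrand = ∂Q/∂x - ∂P/∂y = 2 - x.
Integrating over R: integral_0^1 integral_0^1 (2 - x) dx dy = 3/2.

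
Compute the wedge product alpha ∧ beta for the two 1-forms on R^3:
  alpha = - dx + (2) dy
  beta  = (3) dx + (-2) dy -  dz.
alpha ∧ beta = (-4) dx ∧ dy + (1) dx ∧ dz + (-2) dy ∧ dz

Distribute the wedge, using dx_i ∧ dx_j = -dx_j ∧ dx_i and dx_i ∧ dx_i = 0. For each pair (i, j) with i < j, the coefficient of dx_i ∧ dx_j in alpha ∧ beta is (alpha_i * beta_j - alpha_j * beta_i). Collecting: alpha ∧ beta = (-4) dx ∧ dy + (1) dx ∧ dz + (-2) dy ∧ dz.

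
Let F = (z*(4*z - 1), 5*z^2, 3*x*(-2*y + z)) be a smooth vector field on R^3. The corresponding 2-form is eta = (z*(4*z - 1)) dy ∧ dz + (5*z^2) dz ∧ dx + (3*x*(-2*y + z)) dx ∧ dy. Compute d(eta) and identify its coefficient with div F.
d(eta) = (3*x) dx ∧ dy ∧ dz; div F = 3*x

For a 2-form in R^3 of the form above, applying d gives a 3-form with coefficient ∂P/∂x + ∂Q/∂y + ∂R/∂z:
  ∂P/∂x = 0
  ∂Q/∂y = 0
  ∂R/∂z = 3*x
Sum = 3*x, which is exactly div F.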